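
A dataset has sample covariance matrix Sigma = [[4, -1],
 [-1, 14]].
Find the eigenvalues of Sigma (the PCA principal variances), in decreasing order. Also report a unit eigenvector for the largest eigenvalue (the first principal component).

Step 1 — characteristic polynomial of 2×2 Sigma:
  det(Sigma - λI) = λ² - trace · λ + det = 0.
  trace = 4 + 14 = 18, det = 4·14 - (-1)² = 55.
Step 2 — discriminant:
  Δ = trace² - 4·det = 324 - 220 = 104.
Step 3 — eigenvalues:
  λ = (trace ± √Δ)/2 = (18 ± 10.198)/2,
  λ_1 = 14.099,  λ_2 = 3.901.

Step 4 — unit eigenvector for λ_1: solve (Sigma - λ_1 I)v = 0. First row:
  (4 - 14.099)·v_x + (-1)·v_y = 0, i.e. (-10.099)·v_x + (-1)·v_y = 0,
  so v ∝ (b, λ_1 - a) = (-1, 10.099); multiply by -1 so the first entry is positive: u = (1, -10.099).
  ||u|| = √((1)² + (-10.099)²) = √(102.9902) ≈ 10.1484,
  v_1 = u/||u|| ≈ (0.0985, -0.9951) (||v_1|| = 1).

λ_1 = 14.099,  λ_2 = 3.901;  v_1 ≈ (0.0985, -0.9951)


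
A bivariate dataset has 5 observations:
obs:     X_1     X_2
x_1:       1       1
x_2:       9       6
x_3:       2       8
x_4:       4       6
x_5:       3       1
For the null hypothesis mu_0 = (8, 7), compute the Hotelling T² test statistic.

Step 1 — sample mean vector:
  mean(X_1) = (1 + 9 + 2 + 4 + 3) / 5 = 19/5 = 3.8
  mean(X_2) = (1 + 6 + 8 + 6 + 1) / 5 = 22/5 = 4.4
  x̄ = (3.8, 4.4),  deviation x̄ - mu_0 = (3.8, 4.4) - (8, 7) = (-4.2, -2.6).

Step 2 — sample covariance matrix, S[i,j] = (1/(n-1)) · Σ_k (x_{k,i} - mean_i) · (x_{k,j} - mean_j), divisor n-1 = 4:
  S[X_1,X_1] = ((-2.8)·(-2.8) + (5.2)·(5.2) + (-1.8)·(-1.8) + (0.2)·(0.2) + (-0.8)·(-0.8)) / 4 = 38.8/4 = 9.7
  S[X_1,X_2] = ((-2.8)·(-3.4) + (5.2)·(1.6) + (-1.8)·(3.6) + (0.2)·(1.6) + (-0.8)·(-3.4)) / 4 = 14.4/4 = 3.6
  S[X_2,X_2] = ((-3.4)·(-3.4) + (1.6)·(1.6) + (3.6)·(3.6) + (1.6)·(1.6) + (-3.4)·(-3.4)) / 4 = 41.2/4 = 10.3
  S = [[9.7, 3.6],
 [3.6, 10.3]].

Step 3 — invert S. det(S) = 9.7·10.3 - (3.6)² = 86.95.
  S^{-1} = (1/det) · [[d, -b], [-b, a]] = [[0.1185, -0.0414],
 [-0.0414, 0.1116]].

Step 4 — quadratic form (x̄ - mu_0)^T · S^{-1} · (x̄ - mu_0):
  S^{-1} · (x̄ - mu_0) = (-0.3899, -0.1162),
  (x̄ - mu_0)^T · [...] = (-4.2)·(-0.3899) + (-2.6)·(-0.1162) = 1.9395.

Step 5 — scale by n: T² = 5 · 1.9395 = 9.6975.

T² ≈ 9.6975


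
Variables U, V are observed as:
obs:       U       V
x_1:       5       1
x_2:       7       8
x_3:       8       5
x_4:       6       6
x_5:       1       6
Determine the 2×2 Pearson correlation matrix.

Step 1 — column means:
  mean(U) = (5 + 7 + 8 + 6 + 1) / 5 = 27/5 = 5.4
  mean(V) = (1 + 8 + 5 + 6 + 6) / 5 = 26/5 = 5.2

Step 2 — sample variances and covariances s[i,j] = (1/(n-1)) · Σ_k (x_{k,i} - mean_i) · (x_{k,j} - mean_j), with n-1 = 4:
  s[U,U] = ((-0.4)·(-0.4) + (1.6)·(1.6) + (2.6)·(2.6) + (0.6)·(0.6) + (-4.4)·(-4.4)) / 4 = 29.2/4 = 7.3
  s[U,V] = ((-0.4)·(-4.2) + (1.6)·(2.8) + (2.6)·(-0.2) + (0.6)·(0.8) + (-4.4)·(0.8)) / 4 = 2.6/4 = 0.65
  s[V,V] = ((-4.2)·(-4.2) + (2.8)·(2.8) + (-0.2)·(-0.2) + (0.8)·(0.8) + (0.8)·(0.8)) / 4 = 26.8/4 = 6.7
  Sample standard deviations s_i = √(s[i,i]):
  s(U) = √(7.3) = 2.7019
  s(V) = √(6.7) = 2.5884

Step 3 — r_{ij} = s_{ij} / (s_i · s_j):
  r[U,U] = 1 (diagonal).
  r[U,V] = 0.65 / (2.7019 · 2.5884) = 0.65 / 6.9936 = 0.0929
  r[V,V] = 1 (diagonal).

R is symmetric with unit diagonal. Assembling:

R = [[1, 0.0929],
 [0.0929, 1]]


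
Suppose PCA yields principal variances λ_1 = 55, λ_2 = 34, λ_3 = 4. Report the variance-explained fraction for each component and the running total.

Step 1 — total variance = trace(Sigma) = Σ λ_i = 55 + 34 + 4 = 93.

Step 2 — fraction explained by component i = λ_i / Σ λ:
  PC1: 55/93 = 0.5914
  PC2: 34/93 = 0.3656
  PC3: 4/93 = 0.043

Step 3 — cumulative fraction after k components = (λ_1 + ... + λ_k) / Σ λ:
  k = 1: 55/93 = 0.5914
  k = 2: (55 + 34)/93 = 89/93 = 0.957
  k = 3: (55 + 34 + 4)/93 = 93/93 = 1

Summary (fraction, with percent):

explained: PC1 0.5914 (59.14%), PC2 0.3656 (36.56%), PC3 0.043 (4.3%);  cumulative: 0.5914, 0.957, 1


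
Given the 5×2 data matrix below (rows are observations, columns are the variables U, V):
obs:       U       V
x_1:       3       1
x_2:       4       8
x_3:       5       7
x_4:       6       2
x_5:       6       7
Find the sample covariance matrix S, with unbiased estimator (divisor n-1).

Step 1 — column means:
  mean(U) = (3 + 4 + 5 + 6 + 6) / 5 = 24/5 = 4.8
  mean(V) = (1 + 8 + 7 + 2 + 7) / 5 = 25/5 = 5

Step 2 — sample covariance S[i,j] = (1/(n-1)) · Σ_k (x_{k,i} - mean_i) · (x_{k,j} - mean_j), with n-1 = 4.
  S[U,U] = ((-1.8)·(-1.8) + (-0.8)·(-0.8) + (0.2)·(0.2) + (1.2)·(1.2) + (1.2)·(1.2)) / 4 = 6.8/4 = 1.7
  S[U,V] = ((-1.8)·(-4) + (-0.8)·(3) + (0.2)·(2) + (1.2)·(-3) + (1.2)·(2)) / 4 = 4/4 = 1
  S[V,V] = ((-4)·(-4) + (3)·(3) + (2)·(2) + (-3)·(-3) + (2)·(2)) / 4 = 42/4 = 10.5

S is symmetric (S[j,i] = S[i,j]). Assembling:

S = [[1.7, 1],
 [1, 10.5]]


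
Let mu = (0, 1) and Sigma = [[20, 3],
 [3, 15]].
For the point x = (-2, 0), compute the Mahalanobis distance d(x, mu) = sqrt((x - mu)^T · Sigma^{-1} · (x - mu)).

Step 1 — centre the observation: (x - mu) = (-2, -1).

Step 2 — invert Sigma. det(Sigma) = 20·15 - (3)² = 291.
  Sigma^{-1} = (1/det) · [[d, -b], [-b, a]] = [[0.0515, -0.0103],
 [-0.0103, 0.0687]].

Step 3 — form the quadratic (x - mu)^T · Sigma^{-1} · (x - mu):
  Sigma^{-1} · (x - mu) = (-0.0928, -0.0481).
  (x - mu)^T · [Sigma^{-1} · (x - mu)] = (-2)·(-0.0928) + (-1)·(-0.0481) = 0.2337.

Step 4 — take square root: d = √(0.2337) ≈ 0.4834.

d(x, mu) = √(0.2337) ≈ 0.4834


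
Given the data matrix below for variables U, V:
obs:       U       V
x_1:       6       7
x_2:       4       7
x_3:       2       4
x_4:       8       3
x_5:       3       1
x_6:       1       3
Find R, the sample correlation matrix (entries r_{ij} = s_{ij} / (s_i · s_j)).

Step 1 — column means:
  mean(U) = (6 + 4 + 2 + 8 + 3 + 1) / 6 = 24/6 = 4
  mean(V) = (7 + 7 + 4 + 3 + 1 + 3) / 6 = 25/6 = 4.1667

Step 2 — sample variances and covariances s[i,j] = (1/(n-1)) · Σ_k (x_{k,i} - mean_i) · (x_{k,j} - mean_j), with n-1 = 5:
  s[U,U] = ((2)·(2) + (0)·(0) + (-2)·(-2) + (4)·(4) + (-1)·(-1) + (-3)·(-3)) / 5 = 34/5 = 6.8
  s[U,V] = ((2)·(2.8333) + (0)·(2.8333) + (-2)·(-0.1667) + (4)·(-1.1667) + (-1)·(-3.1667) + (-3)·(-1.1667)) / 5 = 8/5 = 1.6
  s[V,V] = ((2.8333)·(2.8333) + (2.8333)·(2.8333) + (-0.1667)·(-0.1667) + (-1.1667)·(-1.1667) + (-3.1667)·(-3.1667) + (-1.1667)·(-1.1667)) / 5 = 28.8333/5 = 5.7667
  Sample standard deviations s_i = √(s[i,i]):
  s(U) = √(6.8) = 2.6077
  s(V) = √(5.7667) = 2.4014

Step 3 — r_{ij} = s_{ij} / (s_i · s_j):
  r[U,U] = 1 (diagonal).
  r[U,V] = 1.6 / (2.6077 · 2.4014) = 1.6 / 6.2621 = 0.2555
  r[V,V] = 1 (diagonal).

R is symmetric with unit diagonal. Assembling:

R = [[1, 0.2555],
 [0.2555, 1]]


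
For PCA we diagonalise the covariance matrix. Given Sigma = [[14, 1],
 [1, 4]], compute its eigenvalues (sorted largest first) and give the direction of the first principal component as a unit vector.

Step 1 — characteristic polynomial of 2×2 Sigma:
  det(Sigma - λI) = λ² - trace · λ + det = 0.
  trace = 14 + 4 = 18, det = 14·4 - (1)² = 55.
Step 2 — discriminant:
  Δ = trace² - 4·det = 324 - 220 = 104.
Step 3 — eigenvalues:
  λ = (trace ± √Δ)/2 = (18 ± 10.198)/2,
  λ_1 = 14.099,  λ_2 = 3.901.

Step 4 — unit eigenvector for λ_1: solve (Sigma - λ_1 I)v = 0. First row:
  (14 - 14.099)·v_x + (1)·v_y = 0, i.e. (-0.099)·v_x + (1)·v_y = 0,
  so v ∝ (b, λ_1 - a) = (1, 0.099) = u.
  ||u|| = √((1)² + (0.099)²) = √(1.0098) ≈ 1.0049,
  v_1 = u/||u|| ≈ (0.9951, 0.0985) (||v_1|| = 1).

λ_1 = 14.099,  λ_2 = 3.901;  v_1 ≈ (0.9951, 0.0985)


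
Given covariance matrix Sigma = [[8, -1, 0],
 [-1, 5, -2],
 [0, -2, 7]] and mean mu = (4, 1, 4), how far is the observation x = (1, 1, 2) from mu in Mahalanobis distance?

Step 1 — centre the observation: (x - mu) = (-3, 0, -2).

Step 2 — invert Sigma (cofactor / det for 3×3, or solve directly):
  Sigma^{-1} = [[0.1286, 0.029, 0.0083],
 [0.029, 0.2324, 0.0664],
 [0.0083, 0.0664, 0.1618]].

Step 3 — form the quadratic (x - mu)^T · Sigma^{-1} · (x - mu):
  Sigma^{-1} · (x - mu) = (-0.4025, -0.2199, -0.3485).
  (x - mu)^T · [Sigma^{-1} · (x - mu)] = (-3)·(-0.4025) + (0)·(-0.2199) + (-2)·(-0.3485) = 1.9046.

Step 4 — take square root: d = √(1.9046) ≈ 1.3801.

d(x, mu) = √(1.9046) ≈ 1.3801


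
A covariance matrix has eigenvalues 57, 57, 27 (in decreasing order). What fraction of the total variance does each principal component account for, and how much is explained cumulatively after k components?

Step 1 — total variance = trace(Sigma) = Σ λ_i = 57 + 57 + 27 = 141.

Step 2 — fraction explained by component i = λ_i / Σ λ:
  PC1: 57/141 = 0.4043
  PC2: 57/141 = 0.4043
  PC3: 27/141 = 0.1915

Step 3 — cumulative fraction after k components = (λ_1 + ... + λ_k) / Σ λ:
  k = 1: 57/141 = 0.4043
  k = 2: (57 + 57)/141 = 114/141 = 0.8085
  k = 3: (57 + 57 + 27)/141 = 141/141 = 1

Summary (fraction, with percent):

explained: PC1 0.4043 (40.43%), PC2 0.4043 (40.43%), PC3 0.1915 (19.15%);  cumulative: 0.4043, 0.8085, 1


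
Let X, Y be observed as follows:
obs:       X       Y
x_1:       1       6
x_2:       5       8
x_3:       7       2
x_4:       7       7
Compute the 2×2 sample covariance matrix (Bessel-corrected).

Step 1 — column means:
  mean(X) = (1 + 5 + 7 + 7) / 4 = 20/4 = 5
  mean(Y) = (6 + 8 + 2 + 7) / 4 = 23/4 = 5.75

Step 2 — sample covariance S[i,j] = (1/(n-1)) · Σ_k (x_{k,i} - mean_i) · (x_{k,j} - mean_j), with n-1 = 3.
  S[X,X] = ((-4)·(-4) + (0)·(0) + (2)·(2) + (2)·(2)) / 3 = 24/3 = 8
  S[X,Y] = ((-4)·(0.25) + (0)·(2.25) + (2)·(-3.75) + (2)·(1.25)) / 3 = -6/3 = -2
  S[Y,Y] = ((0.25)·(0.25) + (2.25)·(2.25) + (-3.75)·(-3.75) + (1.25)·(1.25)) / 3 = 20.75/3 = 6.9167

S is symmetric (S[j,i] = S[i,j]). Assembling:

S = [[8, -2],
 [-2, 6.9167]]


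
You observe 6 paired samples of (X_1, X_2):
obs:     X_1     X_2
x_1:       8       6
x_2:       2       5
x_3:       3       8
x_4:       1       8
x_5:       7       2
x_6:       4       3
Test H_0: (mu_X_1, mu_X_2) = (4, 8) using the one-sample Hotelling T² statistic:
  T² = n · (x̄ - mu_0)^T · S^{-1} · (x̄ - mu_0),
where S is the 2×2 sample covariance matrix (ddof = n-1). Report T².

Step 1 — sample mean vector:
  mean(X_1) = (8 + 2 + 3 + 1 + 7 + 4) / 6 = 25/6 = 4.1667
  mean(X_2) = (6 + 5 + 8 + 8 + 2 + 3) / 6 = 32/6 = 5.3333
  x̄ = (4.1667, 5.3333),  deviation x̄ - mu_0 = (4.1667, 5.3333) - (4, 8) = (0.1667, -2.6667).

Step 2 — sample covariance matrix, S[i,j] = (1/(n-1)) · Σ_k (x_{k,i} - mean_i) · (x_{k,j} - mean_j), divisor n-1 = 5:
  S[X_1,X_1] = ((3.8333)·(3.8333) + (-2.1667)·(-2.1667) + (-1.1667)·(-1.1667) + (-3.1667)·(-3.1667) + (2.8333)·(2.8333) + (-0.1667)·(-0.1667)) / 5 = 38.8333/5 = 7.7667
  S[X_1,X_2] = ((3.8333)·(0.6667) + (-2.1667)·(-0.3333) + (-1.1667)·(2.6667) + (-3.1667)·(2.6667) + (2.8333)·(-3.3333) + (-0.1667)·(-2.3333)) / 5 = -17.3333/5 = -3.4667
  S[X_2,X_2] = ((0.6667)·(0.6667) + (-0.3333)·(-0.3333) + (2.6667)·(2.6667) + (2.6667)·(2.6667) + (-3.3333)·(-3.3333) + (-2.3333)·(-2.3333)) / 5 = 31.3333/5 = 6.2667
  S = [[7.7667, -3.4667],
 [-3.4667, 6.2667]].

Step 3 — invert S. det(S) = 7.7667·6.2667 - (-3.4667)² = 36.6533.
  S^{-1} = (1/det) · [[d, -b], [-b, a]] = [[0.171, 0.0946],
 [0.0946, 0.2119]].

Step 4 — quadratic form (x̄ - mu_0)^T · S^{-1} · (x̄ - mu_0):
  S^{-1} · (x̄ - mu_0) = (-0.2237, -0.5493),
  (x̄ - mu_0)^T · [...] = (0.1667)·(-0.2237) + (-2.6667)·(-0.5493) = 1.4275.

Step 5 — scale by n: T² = 6 · 1.4275 = 8.5649.

T² ≈ 8.5649


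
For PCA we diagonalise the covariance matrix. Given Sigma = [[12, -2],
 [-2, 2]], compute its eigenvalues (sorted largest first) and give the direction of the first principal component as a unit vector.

Step 1 — characteristic polynomial of 2×2 Sigma:
  det(Sigma - λI) = λ² - trace · λ + det = 0.
  trace = 12 + 2 = 14, det = 12·2 - (-2)² = 20.
Step 2 — discriminant:
  Δ = trace² - 4·det = 196 - 80 = 116.
Step 3 — eigenvalues:
  λ = (trace ± √Δ)/2 = (14 ± 10.7703)/2,
  λ_1 = 12.3852,  λ_2 = 1.6148.

Step 4 — unit eigenvector for λ_1: solve (Sigma - λ_1 I)v = 0. First row:
  (12 - 12.3852)·v_x + (-2)·v_y = 0, i.e. (-0.3852)·v_x + (-2)·v_y = 0,
  so v ∝ (b, λ_1 - a) = (-2, 0.3852); multiply by -1 so the first entry is positive: u = (2, -0.3852).
  ||u|| = √((2)² + (-0.3852)²) = √(4.1484) ≈ 2.0368,
  v_1 = u/||u|| ≈ (0.982, -0.1891) (||v_1|| = 1).

λ_1 = 12.3852,  λ_2 = 1.6148;  v_1 ≈ (0.982, -0.1891)


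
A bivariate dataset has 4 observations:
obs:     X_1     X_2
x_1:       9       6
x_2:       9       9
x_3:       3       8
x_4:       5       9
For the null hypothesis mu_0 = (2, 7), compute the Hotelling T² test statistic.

Step 1 — sample mean vector:
  mean(X_1) = (9 + 9 + 3 + 5) / 4 = 26/4 = 6.5
  mean(X_2) = (6 + 9 + 8 + 9) / 4 = 32/4 = 8
  x̄ = (6.5, 8),  deviation x̄ - mu_0 = (6.5, 8) - (2, 7) = (4.5, 1).

Step 2 — sample covariance matrix, S[i,j] = (1/(n-1)) · Σ_k (x_{k,i} - mean_i) · (x_{k,j} - mean_j), divisor n-1 = 3:
  S[X_1,X_1] = ((2.5)·(2.5) + (2.5)·(2.5) + (-3.5)·(-3.5) + (-1.5)·(-1.5)) / 3 = 27/3 = 9
  S[X_1,X_2] = ((2.5)·(-2) + (2.5)·(1) + (-3.5)·(0) + (-1.5)·(1)) / 3 = -4/3 = -1.3333
  S[X_2,X_2] = ((-2)·(-2) + (1)·(1) + (0)·(0) + (1)·(1)) / 3 = 6/3 = 2
  S = [[9, -1.3333],
 [-1.3333, 2]].

Step 3 — invert S. det(S) = 9·2 - (-1.3333)² = 16.2222.
  S^{-1} = (1/det) · [[d, -b], [-b, a]] = [[0.1233, 0.0822],
 [0.0822, 0.5548]].

Step 4 — quadratic form (x̄ - mu_0)^T · S^{-1} · (x̄ - mu_0):
  S^{-1} · (x̄ - mu_0) = (0.637, 0.9247),
  (x̄ - mu_0)^T · [...] = (4.5)·(0.637) + (1)·(0.9247) = 3.7911.

Step 5 — scale by n: T² = 4 · 3.7911 = 15.1644.

T² ≈ 15.1644


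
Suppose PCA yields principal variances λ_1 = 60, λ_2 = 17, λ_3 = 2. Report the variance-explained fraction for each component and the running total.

Step 1 — total variance = trace(Sigma) = Σ λ_i = 60 + 17 + 2 = 79.

Step 2 — fraction explained by component i = λ_i / Σ λ:
  PC1: 60/79 = 0.7595
  PC2: 17/79 = 0.2152
  PC3: 2/79 = 0.0253

Step 3 — cumulative fraction after k components = (λ_1 + ... + λ_k) / Σ λ:
  k = 1: 60/79 = 0.7595
  k = 2: (60 + 17)/79 = 77/79 = 0.9747
  k = 3: (60 + 17 + 2)/79 = 79/79 = 1

Summary (fraction, with percent):

explained: PC1 0.7595 (75.95%), PC2 0.2152 (21.52%), PC3 0.0253 (2.53%);  cumulative: 0.7595, 0.9747, 1


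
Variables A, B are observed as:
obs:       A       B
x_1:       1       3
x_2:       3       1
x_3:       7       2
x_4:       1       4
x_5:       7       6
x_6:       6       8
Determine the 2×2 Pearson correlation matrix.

Step 1 — column means:
  mean(A) = (1 + 3 + 7 + 1 + 7 + 6) / 6 = 25/6 = 4.1667
  mean(B) = (3 + 1 + 2 + 4 + 6 + 8) / 6 = 24/6 = 4

Step 2 — sample variances and covariances s[i,j] = (1/(n-1)) · Σ_k (x_{k,i} - mean_i) · (x_{k,j} - mean_j), with n-1 = 5:
  s[A,A] = ((-3.1667)·(-3.1667) + (-1.1667)·(-1.1667) + (2.8333)·(2.8333) + (-3.1667)·(-3.1667) + (2.8333)·(2.8333) + (1.8333)·(1.8333)) / 5 = 40.8333/5 = 8.1667
  s[A,B] = ((-3.1667)·(-1) + (-1.1667)·(-3) + (2.8333)·(-2) + (-3.1667)·(0) + (2.8333)·(2) + (1.8333)·(4)) / 5 = 14/5 = 2.8
  s[B,B] = ((-1)·(-1) + (-3)·(-3) + (-2)·(-2) + (0)·(0) + (2)·(2) + (4)·(4)) / 5 = 34/5 = 6.8
  Sample standard deviations s_i = √(s[i,i]):
  s(A) = √(8.1667) = 2.8577
  s(B) = √(6.8) = 2.6077

Step 3 — r_{ij} = s_{ij} / (s_i · s_j):
  r[A,A] = 1 (diagonal).
  r[A,B] = 2.8 / (2.8577 · 2.6077) = 2.8 / 7.4521 = 0.3757
  r[B,B] = 1 (diagonal).

R is symmetric with unit diagonal. Assembling:

R = [[1, 0.3757],
 [0.3757, 1]]


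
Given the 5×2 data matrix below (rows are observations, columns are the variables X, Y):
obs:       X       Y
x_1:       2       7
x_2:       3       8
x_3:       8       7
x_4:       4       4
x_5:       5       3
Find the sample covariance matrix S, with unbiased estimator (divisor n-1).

Step 1 — column means:
  mean(X) = (2 + 3 + 8 + 4 + 5) / 5 = 22/5 = 4.4
  mean(Y) = (7 + 8 + 7 + 4 + 3) / 5 = 29/5 = 5.8

Step 2 — sample covariance S[i,j] = (1/(n-1)) · Σ_k (x_{k,i} - mean_i) · (x_{k,j} - mean_j), with n-1 = 4.
  S[X,X] = ((-2.4)·(-2.4) + (-1.4)·(-1.4) + (3.6)·(3.6) + (-0.4)·(-0.4) + (0.6)·(0.6)) / 4 = 21.2/4 = 5.3
  S[X,Y] = ((-2.4)·(1.2) + (-1.4)·(2.2) + (3.6)·(1.2) + (-0.4)·(-1.8) + (0.6)·(-2.8)) / 4 = -2.6/4 = -0.65
  S[Y,Y] = ((1.2)·(1.2) + (2.2)·(2.2) + (1.2)·(1.2) + (-1.8)·(-1.8) + (-2.8)·(-2.8)) / 4 = 18.8/4 = 4.7

S is symmetric (S[j,i] = S[i,j]). Assembling:

S = [[5.3, -0.65],
 [-0.65, 4.7]]


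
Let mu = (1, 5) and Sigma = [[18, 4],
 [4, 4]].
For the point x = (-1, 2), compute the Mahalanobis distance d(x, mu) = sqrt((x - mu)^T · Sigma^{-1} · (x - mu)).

Step 1 — centre the observation: (x - mu) = (-2, -3).

Step 2 — invert Sigma. det(Sigma) = 18·4 - (4)² = 56.
  Sigma^{-1} = (1/det) · [[d, -b], [-b, a]] = [[0.0714, -0.0714],
 [-0.0714, 0.3214]].

Step 3 — form the quadratic (x - mu)^T · Sigma^{-1} · (x - mu):
  Sigma^{-1} · (x - mu) = (0.0714, -0.8214).
  (x - mu)^T · [Sigma^{-1} · (x - mu)] = (-2)·(0.0714) + (-3)·(-0.8214) = 2.3214.

Step 4 — take square root: d = √(2.3214) ≈ 1.5236.

d(x, mu) = √(2.3214) ≈ 1.5236


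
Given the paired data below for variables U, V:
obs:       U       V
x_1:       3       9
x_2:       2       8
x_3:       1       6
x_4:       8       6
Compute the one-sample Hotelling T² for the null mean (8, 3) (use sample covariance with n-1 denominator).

Step 1 — sample mean vector:
  mean(U) = (3 + 2 + 1 + 8) / 4 = 14/4 = 3.5
  mean(V) = (9 + 8 + 6 + 6) / 4 = 29/4 = 7.25
  x̄ = (3.5, 7.25),  deviation x̄ - mu_0 = (3.5, 7.25) - (8, 3) = (-4.5, 4.25).

Step 2 — sample covariance matrix, S[i,j] = (1/(n-1)) · Σ_k (x_{k,i} - mean_i) · (x_{k,j} - mean_j), divisor n-1 = 3:
  S[U,U] = ((-0.5)·(-0.5) + (-1.5)·(-1.5) + (-2.5)·(-2.5) + (4.5)·(4.5)) / 3 = 29/3 = 9.6667
  S[U,V] = ((-0.5)·(1.75) + (-1.5)·(0.75) + (-2.5)·(-1.25) + (4.5)·(-1.25)) / 3 = -4.5/3 = -1.5
  S[V,V] = ((1.75)·(1.75) + (0.75)·(0.75) + (-1.25)·(-1.25) + (-1.25)·(-1.25)) / 3 = 6.75/3 = 2.25
  S = [[9.6667, -1.5],
 [-1.5, 2.25]].

Step 3 — invert S. det(S) = 9.6667·2.25 - (-1.5)² = 19.5.
  S^{-1} = (1/det) · [[d, -b], [-b, a]] = [[0.1154, 0.0769],
 [0.0769, 0.4957]].

Step 4 — quadratic form (x̄ - mu_0)^T · S^{-1} · (x̄ - mu_0):
  S^{-1} · (x̄ - mu_0) = (-0.1923, 1.7607),
  (x̄ - mu_0)^T · [...] = (-4.5)·(-0.1923) + (4.25)·(1.7607) = 8.3483.

Step 5 — scale by n: T² = 4 · 8.3483 = 33.3932.

T² ≈ 33.3932


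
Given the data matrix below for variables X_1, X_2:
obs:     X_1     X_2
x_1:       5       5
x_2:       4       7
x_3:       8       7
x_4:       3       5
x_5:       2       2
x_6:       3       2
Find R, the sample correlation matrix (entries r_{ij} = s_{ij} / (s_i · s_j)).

Step 1 — column means:
  mean(X_1) = (5 + 4 + 8 + 3 + 2 + 3) / 6 = 25/6 = 4.1667
  mean(X_2) = (5 + 7 + 7 + 5 + 2 + 2) / 6 = 28/6 = 4.6667

Step 2 — sample variances and covariances s[i,j] = (1/(n-1)) · Σ_k (x_{k,i} - mean_i) · (x_{k,j} - mean_j), with n-1 = 5:
  s[X_1,X_1] = ((0.8333)·(0.8333) + (-0.1667)·(-0.1667) + (3.8333)·(3.8333) + (-1.1667)·(-1.1667) + (-2.1667)·(-2.1667) + (-1.1667)·(-1.1667)) / 5 = 22.8333/5 = 4.5667
  s[X_1,X_2] = ((0.8333)·(0.3333) + (-0.1667)·(2.3333) + (3.8333)·(2.3333) + (-1.1667)·(0.3333) + (-2.1667)·(-2.6667) + (-1.1667)·(-2.6667)) / 5 = 17.3333/5 = 3.4667
  s[X_2,X_2] = ((0.3333)·(0.3333) + (2.3333)·(2.3333) + (2.3333)·(2.3333) + (0.3333)·(0.3333) + (-2.6667)·(-2.6667) + (-2.6667)·(-2.6667)) / 5 = 25.3333/5 = 5.0667
  Sample standard deviations s_i = √(s[i,i]):
  s(X_1) = √(4.5667) = 2.137
  s(X_2) = √(5.0667) = 2.2509

Step 3 — r_{ij} = s_{ij} / (s_i · s_j):
  r[X_1,X_1] = 1 (diagonal).
  r[X_1,X_2] = 3.4667 / (2.137 · 2.2509) = 3.4667 / 4.8102 = 0.7207
  r[X_2,X_2] = 1 (diagonal).

R is symmetric with unit diagonal. Assembling:

R = [[1, 0.7207],
 [0.7207, 1]]


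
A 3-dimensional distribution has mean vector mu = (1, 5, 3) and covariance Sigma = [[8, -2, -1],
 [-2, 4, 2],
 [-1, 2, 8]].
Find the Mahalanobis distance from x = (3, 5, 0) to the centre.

Step 1 — centre the observation: (x - mu) = (2, 0, -3).

Step 2 — invert Sigma (cofactor / det for 3×3, or solve directly):
  Sigma^{-1} = [[0.1429, 0.0714, 0],
 [0.0714, 0.3214, -0.0714],
 [0, -0.0714, 0.1429]].

Step 3 — form the quadratic (x - mu)^T · Sigma^{-1} · (x - mu):
  Sigma^{-1} · (x - mu) = (0.2857, 0.3571, -0.4286).
  (x - mu)^T · [Sigma^{-1} · (x - mu)] = (2)·(0.2857) + (0)·(0.3571) + (-3)·(-0.4286) = 1.8571.

Step 4 — take square root: d = √(1.8571) ≈ 1.3628.

d(x, mu) = √(1.8571) ≈ 1.3628


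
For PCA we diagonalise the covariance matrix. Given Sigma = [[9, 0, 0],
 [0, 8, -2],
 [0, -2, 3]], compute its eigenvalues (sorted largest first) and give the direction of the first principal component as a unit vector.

Step 1 — characteristic polynomial p(λ) = det(λI - Sigma) = λ³ - tr·λ² + c_1·λ - det, where tr = trace, c_1 = sum of the principal 2×2 minors, det = det(Sigma):
  tr = 9 + 8 + 3 = 20,
  c_1 = (9·8 - (0)²) + (9·3 - (0)²) + (8·3 - (-2)²) = 72 + 27 + 20 = 119,
  det = 9·(8·3 - (-2)²) - (0)·((0)·3 - (-2)·(0)) + (0)·((0)·(-2) - 8·(0)) = 9·(20) - (0)·(0) + (0)·(0) = 180.
  So p(λ) = λ³ - 20λ² + 119λ - 180.
Step 2 — look for an integer root (rational root theorem: any rational root is an integer divisor of 180). Testing λ = 9:
  p(9) = 729 - 1620 + 1071 - 180 = 0  ✓
  Dividing out (λ - 9): p(λ) = (λ - 9)(λ² - 11λ + 20).
Step 3 — remaining eigenvalues from the quadratic λ² - 11λ + 20 = 0:
  Δ = 11² - 4·20 = 121 - 80 = 41,  λ = (11 ± √41)/2 = (11 ± 6.4031)/2 ≈ 8.7016 or 2.2984.
  Sorted: λ_1 = 9,  λ_2 = 8.7016,  λ_3 = 2.2984  (check: sum = 20 = tr ✓).

Step 4 — unit eigenvector for λ_1 = 9: v spans the null space of (Sigma - λ_1 I), whose rows are
  r_1 = (0, 0, 0),  r_2 = (0, -1, -2),  r_3 = (0, -2, -6).
  v is orthogonal to every row, so take v ∝ r_2 × r_3 = ((-1)·(-6) - (-2)·(-2), (-2)·(0) - (0)·(-6), (0)·(-2) - (-1)·(0)) = (2, 0, 0).
  Rescale (divide by 2): u = (1, 0, 0).
  ||u|| = √((1)² + (0)² + (0)²) = √(1) = 1,  v_1 = u/||u|| ≈ (1, 0, 0) (||v_1|| = 1).

λ_1 = 9,  λ_2 = 8.7016,  λ_3 = 2.2984;  v_1 ≈ (1, 0, 0)


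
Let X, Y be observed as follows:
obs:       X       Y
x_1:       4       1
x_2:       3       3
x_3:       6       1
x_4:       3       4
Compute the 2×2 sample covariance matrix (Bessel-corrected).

Step 1 — column means:
  mean(X) = (4 + 3 + 6 + 3) / 4 = 16/4 = 4
  mean(Y) = (1 + 3 + 1 + 4) / 4 = 9/4 = 2.25

Step 2 — sample covariance S[i,j] = (1/(n-1)) · Σ_k (x_{k,i} - mean_i) · (x_{k,j} - mean_j), with n-1 = 3.
  S[X,X] = ((0)·(0) + (-1)·(-1) + (2)·(2) + (-1)·(-1)) / 3 = 6/3 = 2
  S[X,Y] = ((0)·(-1.25) + (-1)·(0.75) + (2)·(-1.25) + (-1)·(1.75)) / 3 = -5/3 = -1.6667
  S[Y,Y] = ((-1.25)·(-1.25) + (0.75)·(0.75) + (-1.25)·(-1.25) + (1.75)·(1.75)) / 3 = 6.75/3 = 2.25

S is symmetric (S[j,i] = S[i,j]). Assembling:

S = [[2, -1.6667],
 [-1.6667, 2.25]]


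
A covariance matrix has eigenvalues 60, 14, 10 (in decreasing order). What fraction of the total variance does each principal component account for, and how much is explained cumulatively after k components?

Step 1 — total variance = trace(Sigma) = Σ λ_i = 60 + 14 + 10 = 84.

Step 2 — fraction explained by component i = λ_i / Σ λ:
  PC1: 60/84 = 0.7143
  PC2: 14/84 = 0.1667
  PC3: 10/84 = 0.119

Step 3 — cumulative fraction after k components = (λ_1 + ... + λ_k) / Σ λ:
  k = 1: 60/84 = 0.7143
  k = 2: (60 + 14)/84 = 74/84 = 0.881
  k = 3: (60 + 14 + 10)/84 = 84/84 = 1

Summary (fraction, with percent):

explained: PC1 0.7143 (71.43%), PC2 0.1667 (16.67%), PC3 0.119 (11.9%);  cumulative: 0.7143, 0.881, 1


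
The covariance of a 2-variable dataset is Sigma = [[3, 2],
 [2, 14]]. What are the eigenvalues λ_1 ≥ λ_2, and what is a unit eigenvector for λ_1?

Step 1 — characteristic polynomial of 2×2 Sigma:
  det(Sigma - λI) = λ² - trace · λ + det = 0.
  trace = 3 + 14 = 17, det = 3·14 - (2)² = 38.
Step 2 — discriminant:
  Δ = trace² - 4·det = 289 - 152 = 137.
Step 3 — eigenvalues:
  λ = (trace ± √Δ)/2 = (17 ± 11.7047)/2,
  λ_1 = 14.3523,  λ_2 = 2.6477.

Step 4 — unit eigenvector for λ_1: solve (Sigma - λ_1 I)v = 0. First row:
  (3 - 14.3523)·v_x + (2)·v_y = 0, i.e. (-11.3523)·v_x + (2)·v_y = 0,
  so v ∝ (b, λ_1 - a) = (2, 11.3523) = u.
  ||u|| = √((2)² + (11.3523)²) = √(132.8758) ≈ 11.5272,
  v_1 = u/||u|| ≈ (0.1735, 0.9848) (||v_1|| = 1).

λ_1 = 14.3523,  λ_2 = 2.6477;  v_1 ≈ (0.1735, 0.9848)


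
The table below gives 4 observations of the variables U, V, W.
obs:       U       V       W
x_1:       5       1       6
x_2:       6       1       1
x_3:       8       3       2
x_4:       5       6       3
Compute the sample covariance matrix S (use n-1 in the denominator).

Step 1 — column means:
  mean(U) = (5 + 6 + 8 + 5) / 4 = 24/4 = 6
  mean(V) = (1 + 1 + 3 + 6) / 4 = 11/4 = 2.75
  mean(W) = (6 + 1 + 2 + 3) / 4 = 12/4 = 3

Step 2 — sample covariance S[i,j] = (1/(n-1)) · Σ_k (x_{k,i} - mean_i) · (x_{k,j} - mean_j), with n-1 = 3.
  S[U,U] = ((-1)·(-1) + (0)·(0) + (2)·(2) + (-1)·(-1)) / 3 = 6/3 = 2
  S[U,V] = ((-1)·(-1.75) + (0)·(-1.75) + (2)·(0.25) + (-1)·(3.25)) / 3 = -1/3 = -0.3333
  S[U,W] = ((-1)·(3) + (0)·(-2) + (2)·(-1) + (-1)·(0)) / 3 = -5/3 = -1.6667
  S[V,V] = ((-1.75)·(-1.75) + (-1.75)·(-1.75) + (0.25)·(0.25) + (3.25)·(3.25)) / 3 = 16.75/3 = 5.5833
  S[V,W] = ((-1.75)·(3) + (-1.75)·(-2) + (0.25)·(-1) + (3.25)·(0)) / 3 = -2/3 = -0.6667
  S[W,W] = ((3)·(3) + (-2)·(-2) + (-1)·(-1) + (0)·(0)) / 3 = 14/3 = 4.6667

S is symmetric (S[j,i] = S[i,j]). Assembling:

S = [[2, -0.3333, -1.6667],
 [-0.3333, 5.5833, -0.6667],
 [-1.6667, -0.6667, 4.6667]]


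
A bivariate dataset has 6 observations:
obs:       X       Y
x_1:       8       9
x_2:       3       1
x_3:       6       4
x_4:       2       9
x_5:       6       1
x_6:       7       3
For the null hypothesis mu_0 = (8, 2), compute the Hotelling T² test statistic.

Step 1 — sample mean vector:
  mean(X) = (8 + 3 + 6 + 2 + 6 + 7) / 6 = 32/6 = 5.3333
  mean(Y) = (9 + 1 + 4 + 9 + 1 + 3) / 6 = 27/6 = 4.5
  x̄ = (5.3333, 4.5),  deviation x̄ - mu_0 = (5.3333, 4.5) - (8, 2) = (-2.6667, 2.5).

Step 2 — sample covariance matrix, S[i,j] = (1/(n-1)) · Σ_k (x_{k,i} - mean_i) · (x_{k,j} - mean_j), divisor n-1 = 5:
  S[X,X] = ((2.6667)·(2.6667) + (-2.3333)·(-2.3333) + (0.6667)·(0.6667) + (-3.3333)·(-3.3333) + (0.6667)·(0.6667) + (1.6667)·(1.6667)) / 5 = 27.3333/5 = 5.4667
  S[X,Y] = ((2.6667)·(4.5) + (-2.3333)·(-3.5) + (0.6667)·(-0.5) + (-3.3333)·(4.5) + (0.6667)·(-3.5) + (1.6667)·(-1.5)) / 5 = 0/5 = 0
  S[Y,Y] = ((4.5)·(4.5) + (-3.5)·(-3.5) + (-0.5)·(-0.5) + (4.5)·(4.5) + (-3.5)·(-3.5) + (-1.5)·(-1.5)) / 5 = 67.5/5 = 13.5
  S = [[5.4667, 0],
 [0, 13.5]].

Step 3 — invert S. det(S) = 5.4667·13.5 - (0)² = 73.8.
  S^{-1} = (1/det) · [[d, -b], [-b, a]] = [[0.1829, 0],
 [0, 0.0741]].

Step 4 — quadratic form (x̄ - mu_0)^T · S^{-1} · (x̄ - mu_0):
  S^{-1} · (x̄ - mu_0) = (-0.4878, 0.1852),
  (x̄ - mu_0)^T · [...] = (-2.6667)·(-0.4878) + (2.5)·(0.1852) = 1.7638.

Step 5 — scale by n: T² = 6 · 1.7638 = 10.5827.

T² ≈ 10.5827


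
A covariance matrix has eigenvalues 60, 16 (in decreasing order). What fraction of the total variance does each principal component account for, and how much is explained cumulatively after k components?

Step 1 — total variance = trace(Sigma) = Σ λ_i = 60 + 16 = 76.

Step 2 — fraction explained by component i = λ_i / Σ λ:
  PC1: 60/76 = 0.7895
  PC2: 16/76 = 0.2105

Step 3 — cumulative fraction after k components = (λ_1 + ... + λ_k) / Σ λ:
  k = 1: 60/76 = 0.7895
  k = 2: (60 + 16)/76 = 76/76 = 1

Summary (fraction, with percent):

explained: PC1 0.7895 (78.95%), PC2 0.2105 (21.05%);  cumulative: 0.7895, 1


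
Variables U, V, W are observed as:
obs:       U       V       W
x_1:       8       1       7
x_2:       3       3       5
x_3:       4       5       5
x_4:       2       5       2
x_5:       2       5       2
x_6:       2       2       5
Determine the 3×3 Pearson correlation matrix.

Step 1 — column means:
  mean(U) = (8 + 3 + 4 + 2 + 2 + 2) / 6 = 21/6 = 3.5
  mean(V) = (1 + 3 + 5 + 5 + 5 + 2) / 6 = 21/6 = 3.5
  mean(W) = (7 + 5 + 5 + 2 + 2 + 5) / 6 = 26/6 = 4.3333

Step 2 — sample variances and covariances s[i,j] = (1/(n-1)) · Σ_k (x_{k,i} - mean_i) · (x_{k,j} - mean_j), with n-1 = 5:
  s[U,U] = ((4.5)·(4.5) + (-0.5)·(-0.5) + (0.5)·(0.5) + (-1.5)·(-1.5) + (-1.5)·(-1.5) + (-1.5)·(-1.5)) / 5 = 27.5/5 = 5.5
  s[U,V] = ((4.5)·(-2.5) + (-0.5)·(-0.5) + (0.5)·(1.5) + (-1.5)·(1.5) + (-1.5)·(1.5) + (-1.5)·(-1.5)) / 5 = -12.5/5 = -2.5
  s[U,W] = ((4.5)·(2.6667) + (-0.5)·(0.6667) + (0.5)·(0.6667) + (-1.5)·(-2.3333) + (-1.5)·(-2.3333) + (-1.5)·(0.6667)) / 5 = 18/5 = 3.6
  s[V,V] = ((-2.5)·(-2.5) + (-0.5)·(-0.5) + (1.5)·(1.5) + (1.5)·(1.5) + (1.5)·(1.5) + (-1.5)·(-1.5)) / 5 = 15.5/5 = 3.1
  s[V,W] = ((-2.5)·(2.6667) + (-0.5)·(0.6667) + (1.5)·(0.6667) + (1.5)·(-2.3333) + (1.5)·(-2.3333) + (-1.5)·(0.6667)) / 5 = -14/5 = -2.8
  s[W,W] = ((2.6667)·(2.6667) + (0.6667)·(0.6667) + (0.6667)·(0.6667) + (-2.3333)·(-2.3333) + (-2.3333)·(-2.3333) + (0.6667)·(0.6667)) / 5 = 19.3333/5 = 3.8667
  Sample standard deviations s_i = √(s[i,i]):
  s(U) = √(5.5) = 2.3452
  s(V) = √(3.1) = 1.7607
  s(W) = √(3.8667) = 1.9664

Step 3 — r_{ij} = s_{ij} / (s_i · s_j):
  r[U,U] = 1 (diagonal).
  r[U,V] = -2.5 / (2.3452 · 1.7607) = -2.5 / 4.1292 = -0.6054
  r[U,W] = 3.6 / (2.3452 · 1.9664) = 3.6 / 4.6116 = 0.7806
  r[V,V] = 1 (diagonal).
  r[V,W] = -2.8 / (1.7607 · 1.9664) = -2.8 / 3.4622 = -0.8087
  r[W,W] = 1 (diagonal).

R is symmetric with unit diagonal. Assembling:

R = [[1, -0.6054, 0.7806],
 [-0.6054, 1, -0.8087],
 [0.7806, -0.8087, 1]]


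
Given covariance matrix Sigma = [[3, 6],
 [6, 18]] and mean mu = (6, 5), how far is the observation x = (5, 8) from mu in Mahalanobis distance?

Step 1 — centre the observation: (x - mu) = (-1, 3).

Step 2 — invert Sigma. det(Sigma) = 3·18 - (6)² = 18.
  Sigma^{-1} = (1/det) · [[d, -b], [-b, a]] = [[1, -0.3333],
 [-0.3333, 0.1667]].

Step 3 — form the quadratic (x - mu)^T · Sigma^{-1} · (x - mu):
  Sigma^{-1} · (x - mu) = (-2, 0.8333).
  (x - mu)^T · [Sigma^{-1} · (x - mu)] = (-1)·(-2) + (3)·(0.8333) = 4.5.

Step 4 — take square root: d = √(4.5) ≈ 2.1213.

d(x, mu) = √(4.5) ≈ 2.1213


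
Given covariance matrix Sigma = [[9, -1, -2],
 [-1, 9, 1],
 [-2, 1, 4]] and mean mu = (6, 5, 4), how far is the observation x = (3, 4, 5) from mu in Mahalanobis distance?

Step 1 — centre the observation: (x - mu) = (-3, -1, 1).

Step 2 — invert Sigma (cofactor / det for 3×3, or solve directly):
  Sigma^{-1} = [[0.1254, 0.0072, 0.0609],
 [0.0072, 0.1147, -0.0251],
 [0.0609, -0.0251, 0.2867]].

Step 3 — form the quadratic (x - mu)^T · Sigma^{-1} · (x - mu):
  Sigma^{-1} · (x - mu) = (-0.3226, -0.1613, 0.129).
  (x - mu)^T · [Sigma^{-1} · (x - mu)] = (-3)·(-0.3226) + (-1)·(-0.1613) + (1)·(0.129) = 1.2581.

Step 4 — take square root: d = √(1.2581) ≈ 1.1216.

d(x, mu) = √(1.2581) ≈ 1.1216


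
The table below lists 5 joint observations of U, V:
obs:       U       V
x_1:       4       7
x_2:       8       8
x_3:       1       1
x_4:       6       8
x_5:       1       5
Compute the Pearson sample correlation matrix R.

Step 1 — column means:
  mean(U) = (4 + 8 + 1 + 6 + 1) / 5 = 20/5 = 4
  mean(V) = (7 + 8 + 1 + 8 + 5) / 5 = 29/5 = 5.8

Step 2 — sample variances and covariances s[i,j] = (1/(n-1)) · Σ_k (x_{k,i} - mean_i) · (x_{k,j} - mean_j), with n-1 = 4:
  s[U,U] = ((0)·(0) + (4)·(4) + (-3)·(-3) + (2)·(2) + (-3)·(-3)) / 4 = 38/4 = 9.5
  s[U,V] = ((0)·(1.2) + (4)·(2.2) + (-3)·(-4.8) + (2)·(2.2) + (-3)·(-0.8)) / 4 = 30/4 = 7.5
  s[V,V] = ((1.2)·(1.2) + (2.2)·(2.2) + (-4.8)·(-4.8) + (2.2)·(2.2) + (-0.8)·(-0.8)) / 4 = 34.8/4 = 8.7
  Sample standard deviations s_i = √(s[i,i]):
  s(U) = √(9.5) = 3.0822
  s(V) = √(8.7) = 2.9496

Step 3 — r_{ij} = s_{ij} / (s_i · s_j):
  r[U,U] = 1 (diagonal).
  r[U,V] = 7.5 / (3.0822 · 2.9496) = 7.5 / 9.0912 = 0.825
  r[V,V] = 1 (diagonal).

R is symmetric with unit diagonal. Assembling:

R = [[1, 0.825],
 [0.825, 1]]


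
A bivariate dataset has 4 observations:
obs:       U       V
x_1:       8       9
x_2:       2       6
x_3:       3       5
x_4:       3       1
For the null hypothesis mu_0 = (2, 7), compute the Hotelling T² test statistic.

Step 1 — sample mean vector:
  mean(U) = (8 + 2 + 3 + 3) / 4 = 16/4 = 4
  mean(V) = (9 + 6 + 5 + 1) / 4 = 21/4 = 5.25
  x̄ = (4, 5.25),  deviation x̄ - mu_0 = (4, 5.25) - (2, 7) = (2, -1.75).

Step 2 — sample covariance matrix, S[i,j] = (1/(n-1)) · Σ_k (x_{k,i} - mean_i) · (x_{k,j} - mean_j), divisor n-1 = 3:
  S[U,U] = ((4)·(4) + (-2)·(-2) + (-1)·(-1) + (-1)·(-1)) / 3 = 22/3 = 7.3333
  S[U,V] = ((4)·(3.75) + (-2)·(0.75) + (-1)·(-0.25) + (-1)·(-4.25)) / 3 = 18/3 = 6
  S[V,V] = ((3.75)·(3.75) + (0.75)·(0.75) + (-0.25)·(-0.25) + (-4.25)·(-4.25)) / 3 = 32.75/3 = 10.9167
  S = [[7.3333, 6],
 [6, 10.9167]].

Step 3 — invert S. det(S) = 7.3333·10.9167 - (6)² = 44.0556.
  S^{-1} = (1/det) · [[d, -b], [-b, a]] = [[0.2478, -0.1362],
 [-0.1362, 0.1665]].

Step 4 — quadratic form (x̄ - mu_0)^T · S^{-1} · (x̄ - mu_0):
  S^{-1} · (x̄ - mu_0) = (0.7339, -0.5637),
  (x̄ - mu_0)^T · [...] = (2)·(0.7339) + (-1.75)·(-0.5637) = 2.4543.

Step 5 — scale by n: T² = 4 · 2.4543 = 9.8172.

T² ≈ 9.8172


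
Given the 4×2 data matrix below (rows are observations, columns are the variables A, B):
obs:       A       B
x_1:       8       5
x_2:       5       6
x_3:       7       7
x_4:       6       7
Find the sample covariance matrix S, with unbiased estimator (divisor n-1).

Step 1 — column means:
  mean(A) = (8 + 5 + 7 + 6) / 4 = 26/4 = 6.5
  mean(B) = (5 + 6 + 7 + 7) / 4 = 25/4 = 6.25

Step 2 — sample covariance S[i,j] = (1/(n-1)) · Σ_k (x_{k,i} - mean_i) · (x_{k,j} - mean_j), with n-1 = 3.
  S[A,A] = ((1.5)·(1.5) + (-1.5)·(-1.5) + (0.5)·(0.5) + (-0.5)·(-0.5)) / 3 = 5/3 = 1.6667
  S[A,B] = ((1.5)·(-1.25) + (-1.5)·(-0.25) + (0.5)·(0.75) + (-0.5)·(0.75)) / 3 = -1.5/3 = -0.5
  S[B,B] = ((-1.25)·(-1.25) + (-0.25)·(-0.25) + (0.75)·(0.75) + (0.75)·(0.75)) / 3 = 2.75/3 = 0.9167

S is symmetric (S[j,i] = S[i,j]). Assembling:

S = [[1.6667, -0.5],
 [-0.5, 0.9167]]


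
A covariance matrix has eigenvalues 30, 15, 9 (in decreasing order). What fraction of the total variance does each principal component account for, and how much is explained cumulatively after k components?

Step 1 — total variance = trace(Sigma) = Σ λ_i = 30 + 15 + 9 = 54.

Step 2 — fraction explained by component i = λ_i / Σ λ:
  PC1: 30/54 = 0.5556
  PC2: 15/54 = 0.2778
  PC3: 9/54 = 0.1667

Step 3 — cumulative fraction after k components = (λ_1 + ... + λ_k) / Σ λ:
  k = 1: 30/54 = 0.5556
  k = 2: (30 + 15)/54 = 45/54 = 0.8333
  k = 3: (30 + 15 + 9)/54 = 54/54 = 1

Summary (fraction, with percent):

explained: PC1 0.5556 (55.56%), PC2 0.2778 (27.78%), PC3 0.1667 (16.67%);  cumulative: 0.5556, 0.8333, 1


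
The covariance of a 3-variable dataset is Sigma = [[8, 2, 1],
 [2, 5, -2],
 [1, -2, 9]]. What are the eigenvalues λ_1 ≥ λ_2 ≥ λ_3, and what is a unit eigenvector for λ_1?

Step 1 — characteristic polynomial p(λ) = det(λI - Sigma) = λ³ - tr·λ² + c_1·λ - det, where tr = trace, c_1 = sum of the principal 2×2 minors, det = det(Sigma):
  tr = 8 + 5 + 9 = 22,
  c_1 = (8·5 - (2)²) + (8·9 - (1)²) + (5·9 - (-2)²) = 36 + 71 + 41 = 148,
  det = 8·(5·9 - (-2)²) - (2)·((2)·9 - (-2)·(1)) + (1)·((2)·(-2) - 5·(1)) = 8·(41) - (2)·(20) + (1)·(-9) = 279.
  So p(λ) = λ³ - 22λ² + 148λ - 279.
Step 2 — look for an integer root (rational root theorem: any rational root is an integer divisor of 279). Testing λ = 9:
  p(9) = 729 - 1782 + 1332 - 279 = 0  ✓
  Dividing out (λ - 9): p(λ) = (λ - 9)(λ² - 13λ + 31).
Step 3 — remaining eigenvalues from the quadratic λ² - 13λ + 31 = 0:
  Δ = 13² - 4·31 = 169 - 124 = 45,  λ = (13 ± √45)/2 = (13 ± 6.7082)/2 ≈ 9.8541 or 3.1459.
  Sorted: λ_1 = 9.8541,  λ_2 = 9,  λ_3 = 3.1459  (check: sum = 22 = tr ✓).

Step 4 — unit eigenvector for λ_1 ≈ 9.8541: v spans the null space of (Sigma - λ_1 I), whose rows are
  r_1 = (-1.8541, 2, 1),  r_2 = (2, -4.8541, -2),  r_3 = (1, -2, -0.8541).
  v is orthogonal to every row, so take v ∝ r_1 × r_2 = ((2)·(-2) - (1)·(-4.8541), (1)·(2) - (-1.8541)·(-2), (-1.8541)·(-4.8541) - (2)·(2)) ≈ (0.8541, -1.7082, 5).
  Let u = (0.8541, -1.7082, 5).
  ||u|| = √((0.8541)² + (-1.7082)² + (5)²) = √(28.6475) ≈ 5.3523,  v_1 = u/||u|| ≈ (0.1596, -0.3192, 0.9342) (||v_1|| = 1).

λ_1 = 9.8541,  λ_2 = 9,  λ_3 = 3.1459;  v_1 ≈ (0.1596, -0.3192, 0.9342)


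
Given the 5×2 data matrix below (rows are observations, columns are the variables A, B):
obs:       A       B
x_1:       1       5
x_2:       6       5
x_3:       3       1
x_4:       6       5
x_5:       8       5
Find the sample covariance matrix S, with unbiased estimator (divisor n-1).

Step 1 — column means:
  mean(A) = (1 + 6 + 3 + 6 + 8) / 5 = 24/5 = 4.8
  mean(B) = (5 + 5 + 1 + 5 + 5) / 5 = 21/5 = 4.2

Step 2 — sample covariance S[i,j] = (1/(n-1)) · Σ_k (x_{k,i} - mean_i) · (x_{k,j} - mean_j), with n-1 = 4.
  S[A,A] = ((-3.8)·(-3.8) + (1.2)·(1.2) + (-1.8)·(-1.8) + (1.2)·(1.2) + (3.2)·(3.2)) / 4 = 30.8/4 = 7.7
  S[A,B] = ((-3.8)·(0.8) + (1.2)·(0.8) + (-1.8)·(-3.2) + (1.2)·(0.8) + (3.2)·(0.8)) / 4 = 7.2/4 = 1.8
  S[B,B] = ((0.8)·(0.8) + (0.8)·(0.8) + (-3.2)·(-3.2) + (0.8)·(0.8) + (0.8)·(0.8)) / 4 = 12.8/4 = 3.2

S is symmetric (S[j,i] = S[i,j]). Assembling:

S = [[7.7, 1.8],
 [1.8, 3.2]]


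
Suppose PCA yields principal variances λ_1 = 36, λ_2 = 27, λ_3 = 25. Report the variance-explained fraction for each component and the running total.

Step 1 — total variance = trace(Sigma) = Σ λ_i = 36 + 27 + 25 = 88.

Step 2 — fraction explained by component i = λ_i / Σ λ:
  PC1: 36/88 = 0.4091
  PC2: 27/88 = 0.3068
  PC3: 25/88 = 0.2841

Step 3 — cumulative fraction after k components = (λ_1 + ... + λ_k) / Σ λ:
  k = 1: 36/88 = 0.4091
  k = 2: (36 + 27)/88 = 63/88 = 0.7159
  k = 3: (36 + 27 + 25)/88 = 88/88 = 1

Summary (fraction, with percent):

explained: PC1 0.4091 (40.91%), PC2 0.3068 (30.68%), PC3 0.2841 (28.41%);  cumulative: 0.4091, 0.7159, 1


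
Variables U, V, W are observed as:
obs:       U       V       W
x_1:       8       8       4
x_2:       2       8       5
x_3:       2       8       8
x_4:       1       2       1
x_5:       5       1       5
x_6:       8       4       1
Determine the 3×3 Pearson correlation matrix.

Step 1 — column means:
  mean(U) = (8 + 2 + 2 + 1 + 5 + 8) / 6 = 26/6 = 4.3333
  mean(V) = (8 + 8 + 8 + 2 + 1 + 4) / 6 = 31/6 = 5.1667
  mean(W) = (4 + 5 + 8 + 1 + 5 + 1) / 6 = 24/6 = 4

Step 2 — sample variances and covariances s[i,j] = (1/(n-1)) · Σ_k (x_{k,i} - mean_i) · (x_{k,j} - mean_j), with n-1 = 5:
  s[U,U] = ((3.6667)·(3.6667) + (-2.3333)·(-2.3333) + (-2.3333)·(-2.3333) + (-3.3333)·(-3.3333) + (0.6667)·(0.6667) + (3.6667)·(3.6667)) / 5 = 49.3333/5 = 9.8667
  s[U,V] = ((3.6667)·(2.8333) + (-2.3333)·(2.8333) + (-2.3333)·(2.8333) + (-3.3333)·(-3.1667) + (0.6667)·(-4.1667) + (3.6667)·(-1.1667)) / 5 = 0.6667/5 = 0.1333
  s[U,W] = ((3.6667)·(0) + (-2.3333)·(1) + (-2.3333)·(4) + (-3.3333)·(-3) + (0.6667)·(1) + (3.6667)·(-3)) / 5 = -12/5 = -2.4
  s[V,V] = ((2.8333)·(2.8333) + (2.8333)·(2.8333) + (2.8333)·(2.8333) + (-3.1667)·(-3.1667) + (-4.1667)·(-4.1667) + (-1.1667)·(-1.1667)) / 5 = 52.8333/5 = 10.5667
  s[V,W] = ((2.8333)·(0) + (2.8333)·(1) + (2.8333)·(4) + (-3.1667)·(-3) + (-4.1667)·(1) + (-1.1667)·(-3)) / 5 = 23/5 = 4.6
  s[W,W] = ((0)·(0) + (1)·(1) + (4)·(4) + (-3)·(-3) + (1)·(1) + (-3)·(-3)) / 5 = 36/5 = 7.2
  Sample standard deviations s_i = √(s[i,i]):
  s(U) = √(9.8667) = 3.1411
  s(V) = √(10.5667) = 3.2506
  s(W) = √(7.2) = 2.6833

Step 3 — r_{ij} = s_{ij} / (s_i · s_j):
  r[U,U] = 1 (diagonal).
  r[U,V] = 0.1333 / (3.1411 · 3.2506) = 0.1333 / 10.2107 = 0.0131
  r[U,W] = -2.4 / (3.1411 · 2.6833) = -2.4 / 8.4285 = -0.2847
  r[V,V] = 1 (diagonal).
  r[V,W] = 4.6 / (3.2506 · 2.6833) = 4.6 / 8.7224 = 0.5274
  r[W,W] = 1 (diagonal).

R is symmetric with unit diagonal. Assembling:

R = [[1, 0.0131, -0.2847],
 [0.0131, 1, 0.5274],
 [-0.2847, 0.5274, 1]]
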